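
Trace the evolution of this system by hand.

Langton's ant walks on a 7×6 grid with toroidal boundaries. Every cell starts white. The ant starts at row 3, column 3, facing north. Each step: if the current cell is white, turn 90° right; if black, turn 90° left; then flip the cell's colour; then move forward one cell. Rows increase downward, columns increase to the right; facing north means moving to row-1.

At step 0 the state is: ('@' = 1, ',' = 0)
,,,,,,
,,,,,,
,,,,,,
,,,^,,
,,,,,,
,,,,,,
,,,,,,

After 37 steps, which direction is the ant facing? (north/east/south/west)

0) ,,,,,,
,,,,,,
,,,,,,
,,,^,,
,,,,,,
,,,,,,
,,,,,,
1) ,,,,,,
,,,,,,
,,,,,,
,,,@>,
,,,,,,
,,,,,,
,,,,,,
2) ,,,,,,
,,,,,,
,,,,,,
,,,@@,
,,,,v,
,,,,,,
,,,,,,
3) ,,,,,,
,,,,,,
,,,,,,
,,,@@,
,,,<@,
,,,,,,
,,,,,,
4) ,,,,,,
,,,,,,
,,,,,,
,,,^@,
,,,@@,
,,,,,,
,,,,,,
5) ,,,,,,
,,,,,,
,,,,,,
,,<,@,
,,,@@,
,,,,,,
,,,,,,
6) ,,,,,,
,,,,,,
,,^,,,
,,@,@,
,,,@@,
,,,,,,
,,,,,,
7) ,,,,,,
,,,,,,
,,@>,,
,,@,@,
,,,@@,
,,,,,,
,,,,,,
8) ,,,,,,
,,,,,,
,,@@,,
,,@v@,
,,,@@,
,,,,,,
,,,,,,
9) ,,,,,,
,,,,,,
,,@@,,
,,<@@,
,,,@@,
,,,,,,
,,,,,,
10) ,,,,,,
,,,,,,
,,@@,,
,,,@@,
,,v@@,
,,,,,,
,,,,,,
11) ,,,,,,
,,,,,,
,,@@,,
,,,@@,
,<@@@,
,,,,,,
,,,,,,
12) ,,,,,,
,,,,,,
,,@@,,
,^,@@,
,@@@@,
,,,,,,
,,,,,,
13) ,,,,,,
,,,,,,
,,@@,,
,@>@@,
,@@@@,
,,,,,,
,,,,,,
14) ,,,,,,
,,,,,,
,,@@,,
,@@@@,
,@v@@,
,,,,,,
,,,,,,
15) ,,,,,,
,,,,,,
,,@@,,
,@@@@,
,@,>@,
,,,,,,
,,,,,,
16) ,,,,,,
,,,,,,
,,@@,,
,@@^@,
,@,,@,
,,,,,,
,,,,,,
17) ,,,,,,
,,,,,,
,,@@,,
,@<,@,
,@,,@,
,,,,,,
,,,,,,
18) ,,,,,,
,,,,,,
,,@@,,
,@,,@,
,@v,@,
,,,,,,
,,,,,,
19) ,,,,,,
,,,,,,
,,@@,,
,@,,@,
,<@,@,
,,,,,,
,,,,,,
20) ,,,,,,
,,,,,,
,,@@,,
,@,,@,
,,@,@,
,v,,,,
,,,,,,
21) ,,,,,,
,,,,,,
,,@@,,
,@,,@,
,,@,@,
<@,,,,
,,,,,,
22) ,,,,,,
,,,,,,
,,@@,,
,@,,@,
^,@,@,
@@,,,,
,,,,,,
23) ,,,,,,
,,,,,,
,,@@,,
,@,,@,
@>@,@,
@@,,,,
,,,,,,
24) ,,,,,,
,,,,,,
,,@@,,
,@,,@,
@@@,@,
@v,,,,
,,,,,,
25) ,,,,,,
,,,,,,
,,@@,,
,@,,@,
@@@,@,
@,>,,,
,,,,,,
26) ,,,,,,
,,,,,,
,,@@,,
,@,,@,
@@@,@,
@,@,,,
,,v,,,
27) ,,,,,,
,,,,,,
,,@@,,
,@,,@,
@@@,@,
@,@,,,
,<@,,,
28) ,,,,,,
,,,,,,
,,@@,,
,@,,@,
@@@,@,
@^@,,,
,@@,,,
29) ,,,,,,
,,,,,,
,,@@,,
,@,,@,
@@@,@,
@@>,,,
,@@,,,
30) ,,,,,,
,,,,,,
,,@@,,
,@,,@,
@@^,@,
@@,,,,
,@@,,,
31) ,,,,,,
,,,,,,
,,@@,,
,@,,@,
@<,,@,
@@,,,,
,@@,,,
32) ,,,,,,
,,,,,,
,,@@,,
,@,,@,
@,,,@,
@v,,,,
,@@,,,
33) ,,,,,,
,,,,,,
,,@@,,
,@,,@,
@,,,@,
@,>,,,
,@@,,,
34) ,,,,,,
,,,,,,
,,@@,,
,@,,@,
@,,,@,
@,@,,,
,@v,,,
35) ,,,,,,
,,,,,,
,,@@,,
,@,,@,
@,,,@,
@,@,,,
,@,>,,
36) ,,,v,,
,,,,,,
,,@@,,
,@,,@,
@,,,@,
@,@,,,
,@,@,,
37) ,,<@,,
,,,,,,
,,@@,,
,@,,@,
@,,,@,
@,@,,,
,@,@,,

west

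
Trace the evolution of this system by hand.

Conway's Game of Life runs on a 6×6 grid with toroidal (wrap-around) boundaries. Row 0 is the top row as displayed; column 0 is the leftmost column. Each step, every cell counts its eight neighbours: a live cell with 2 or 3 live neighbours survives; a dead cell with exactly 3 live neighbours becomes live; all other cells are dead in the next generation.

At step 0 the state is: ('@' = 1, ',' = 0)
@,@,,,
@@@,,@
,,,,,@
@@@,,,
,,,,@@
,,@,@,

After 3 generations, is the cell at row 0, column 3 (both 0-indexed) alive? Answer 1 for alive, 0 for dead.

t=0: @,@,,,
@@@,,@
,,,,,@
@@@,,,
,,,,@@
,,@,@,
t=1: @,@,,,
,,@,,@
,,,,,@
@@,,@,
@,@,@@
,@,,@,
t=2: @,@@,@
@@,,,@
,@,,@@
,@,@@,
,,@,@,
,,@,@,
t=3: ,,@@,,
,,,@,,
,@,@,,
@@,,,,
,@@,@@
,,@,@,

1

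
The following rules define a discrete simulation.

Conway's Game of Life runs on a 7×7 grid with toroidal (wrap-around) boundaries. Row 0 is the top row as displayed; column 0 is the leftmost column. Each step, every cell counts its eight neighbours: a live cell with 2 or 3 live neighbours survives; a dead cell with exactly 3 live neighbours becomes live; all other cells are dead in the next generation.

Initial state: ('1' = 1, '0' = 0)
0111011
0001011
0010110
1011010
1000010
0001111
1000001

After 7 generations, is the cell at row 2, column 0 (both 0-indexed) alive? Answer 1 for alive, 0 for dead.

0) 0111011
0001011
0010110
1011010
1000010
0001111
1000001
1) 0111000
1100000
0110000
0011010
1110000
0000100
0100000
2) 0000000
1001000
1001000
1001000
0110100
1010000
0101000
3) 0010000
0000000
1111101
1001100
1010000
1000000
0110000
4) 0110000
1000000
1110111
0000110
1001001
1010000
0110000
5) 1010000
0001010
1101100
0010000
1101111
1011001
1001000
6) 0111101
1001001
0101100
0000000
0000110
0000000
1001000
7) 0100111
0000001
1011100
0001010
0000000
0000100
1101100

1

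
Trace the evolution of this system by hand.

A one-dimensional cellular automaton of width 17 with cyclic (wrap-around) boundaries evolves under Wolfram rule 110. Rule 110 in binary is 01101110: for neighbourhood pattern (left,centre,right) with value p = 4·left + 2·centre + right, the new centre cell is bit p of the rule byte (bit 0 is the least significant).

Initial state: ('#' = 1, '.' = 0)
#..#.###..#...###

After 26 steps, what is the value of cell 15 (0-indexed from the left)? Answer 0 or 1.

0

step 0: #..#.###..#...###
step 1: #.####.#.##..##..
step 2: ###..######.###.#
step 3: ..#.##....###.###
step 4: .#####...##.###.#
step 5: ##...#..#####.###
step 6: .#..##.##...###..
step 7: ##.######..##.#..
step 8: ####....#.#####.#
step 9: ...#...####...###
step 10: ..##..##..#..##.#
step 11: .###.###.##.#####
step 12: ##.###.######...#
step 13: .###.###....#..##
step 14: ##.###.#...##.###
step 15: .###.###..#####..
step 16: ##.###.#.##...#..
step 17: ####.######..##.#
step 18: ...###....#.#####
step 19: ..##.#...####...#
step 20: .#####..##..#..##
step 21: ##...#.###.##.###
step 22: .#..####.######..
step 23: ##.##..###....#..
step 24: #####.##.#...##.#
step 25: ....######..#####
step 26: ...##....#.##...#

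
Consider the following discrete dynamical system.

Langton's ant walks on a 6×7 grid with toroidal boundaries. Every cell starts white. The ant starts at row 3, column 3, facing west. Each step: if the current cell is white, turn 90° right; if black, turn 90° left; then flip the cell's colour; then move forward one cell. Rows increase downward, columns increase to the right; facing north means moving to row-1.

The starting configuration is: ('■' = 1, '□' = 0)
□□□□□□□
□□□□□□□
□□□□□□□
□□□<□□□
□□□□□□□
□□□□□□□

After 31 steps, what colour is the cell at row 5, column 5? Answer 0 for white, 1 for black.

step 0: □□□□□□□
□□□□□□□
□□□□□□□
□□□<□□□
□□□□□□□
□□□□□□□
step 1: □□□□□□□
□□□□□□□
□□□^□□□
□□□■□□□
□□□□□□□
□□□□□□□
step 2: □□□□□□□
□□□□□□□
□□□■>□□
□□□■□□□
□□□□□□□
□□□□□□□
step 3: □□□□□□□
□□□□□□□
□□□■■□□
□□□■v□□
□□□□□□□
□□□□□□□
step 4: □□□□□□□
□□□□□□□
□□□■■□□
□□□<■□□
□□□□□□□
□□□□□□□
step 5: □□□□□□□
□□□□□□□
□□□■■□□
□□□□■□□
□□□v□□□
□□□□□□□
step 6: □□□□□□□
□□□□□□□
□□□■■□□
□□□□■□□
□□<■□□□
□□□□□□□
step 7: □□□□□□□
□□□□□□□
□□□■■□□
□□^□■□□
□□■■□□□
□□□□□□□
step 8: □□□□□□□
□□□□□□□
□□□■■□□
□□■>■□□
□□■■□□□
□□□□□□□
step 9: □□□□□□□
□□□□□□□
□□□■■□□
□□■■■□□
□□■v□□□
□□□□□□□
step 10: □□□□□□□
□□□□□□□
□□□■■□□
□□■■■□□
□□■□>□□
□□□□□□□
step 11: □□□□□□□
□□□□□□□
□□□■■□□
□□■■■□□
□□■□■□□
□□□□v□□
step 12: □□□□□□□
□□□□□□□
□□□■■□□
□□■■■□□
□□■□■□□
□□□<■□□
step 13: □□□□□□□
□□□□□□□
□□□■■□□
□□■■■□□
□□■^■□□
□□□■■□□
step 14: □□□□□□□
□□□□□□□
□□□■■□□
□□■■■□□
□□■■>□□
□□□■■□□
step 15: □□□□□□□
□□□□□□□
□□□■■□□
□□■■^□□
□□■■□□□
□□□■■□□
step 16: □□□□□□□
□□□□□□□
□□□■■□□
□□■<□□□
□□■■□□□
□□□■■□□
step 17: □□□□□□□
□□□□□□□
□□□■■□□
□□■□□□□
□□■v□□□
□□□■■□□
step 18: □□□□□□□
□□□□□□□
□□□■■□□
□□■□□□□
□□■□>□□
□□□■■□□
step 19: □□□□□□□
□□□□□□□
□□□■■□□
□□■□□□□
□□■□■□□
□□□■v□□
step 20: □□□□□□□
□□□□□□□
□□□■■□□
□□■□□□□
□□■□■□□
□□□■□>□
step 21: □□□□□v□
□□□□□□□
□□□■■□□
□□■□□□□
□□■□■□□
□□□■□■□
step 22: □□□□<■□
□□□□□□□
□□□■■□□
□□■□□□□
□□■□■□□
□□□■□■□
step 23: □□□□■■□
□□□□□□□
□□□■■□□
□□■□□□□
□□■□■□□
□□□■^■□
step 24: □□□□■■□
□□□□□□□
□□□■■□□
□□■□□□□
□□■□■□□
□□□■■>□
step 25: □□□□■■□
□□□□□□□
□□□■■□□
□□■□□□□
□□■□■^□
□□□■■□□
step 26: □□□□■■□
□□□□□□□
□□□■■□□
□□■□□□□
□□■□■■>
□□□■■□□
step 27: □□□□■■□
□□□□□□□
□□□■■□□
□□■□□□□
□□■□■■■
□□□■■□v
step 28: □□□□■■□
□□□□□□□
□□□■■□□
□□■□□□□
□□■□■■■
□□□■■<■
step 29: □□□□■■□
□□□□□□□
□□□■■□□
□□■□□□□
□□■□■^■
□□□■■■■
step 30: □□□□■■□
□□□□□□□
□□□■■□□
□□■□□□□
□□■□<□■
□□□■■■■
step 31: □□□□■■□
□□□□□□□
□□□■■□□
□□■□□□□
□□■□□□■
□□□■v■■

1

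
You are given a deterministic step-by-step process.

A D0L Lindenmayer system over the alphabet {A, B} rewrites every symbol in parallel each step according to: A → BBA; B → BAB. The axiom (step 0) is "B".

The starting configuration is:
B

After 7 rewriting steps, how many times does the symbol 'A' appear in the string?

729

0) B
1) BAB
2) BABBBABAB
3) BABBBABABBABBABBBABABBBABAB
4) BABBBABABBABBABBBABABBBABABBABBBABABBABBBABABBABBABBBABABBBABABBABBABBBABABBBABAB
5) BABBBABABBABBABBBABABBBABABBABBBABABBABBBABABBABBABBBABABB…ABABBABBBABABBABBBABABBABBABBBABABBBABABBABBABBBABABBBABAB  (len 243)
6) BABBBABABBABBABBBABABBBABABBABBBABABBABBBABABBABBABBBABABB…ABABBABBBABABBABBBABABBABBABBBABABBBABABBABBABBBABABBBABAB  (len 729)
7) BABBBABABBABBABBBABABBBABABBABBBABABBABBBABABBABBABBBABABB…ABABBABBBABABBABBBABABBABBABBBABABBBABABBABBABBBABABBBABAB  (len 2187)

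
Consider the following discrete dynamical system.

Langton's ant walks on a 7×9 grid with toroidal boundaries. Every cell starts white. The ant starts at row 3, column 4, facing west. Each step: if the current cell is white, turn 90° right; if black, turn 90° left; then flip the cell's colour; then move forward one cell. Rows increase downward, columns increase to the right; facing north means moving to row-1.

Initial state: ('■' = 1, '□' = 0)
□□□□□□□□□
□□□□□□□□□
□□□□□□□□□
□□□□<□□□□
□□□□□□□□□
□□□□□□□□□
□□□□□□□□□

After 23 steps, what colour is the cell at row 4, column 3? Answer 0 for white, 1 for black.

0) □□□□□□□□□
□□□□□□□□□
□□□□□□□□□
□□□□<□□□□
□□□□□□□□□
□□□□□□□□□
□□□□□□□□□
1) □□□□□□□□□
□□□□□□□□□
□□□□^□□□□
□□□□■□□□□
□□□□□□□□□
□□□□□□□□□
□□□□□□□□□
2) □□□□□□□□□
□□□□□□□□□
□□□□■>□□□
□□□□■□□□□
□□□□□□□□□
□□□□□□□□□
□□□□□□□□□
3) □□□□□□□□□
□□□□□□□□□
□□□□■■□□□
□□□□■v□□□
□□□□□□□□□
□□□□□□□□□
□□□□□□□□□
4) □□□□□□□□□
□□□□□□□□□
□□□□■■□□□
□□□□<■□□□
□□□□□□□□□
□□□□□□□□□
□□□□□□□□□
5) □□□□□□□□□
□□□□□□□□□
□□□□■■□□□
□□□□□■□□□
□□□□v□□□□
□□□□□□□□□
□□□□□□□□□
6) □□□□□□□□□
□□□□□□□□□
□□□□■■□□□
□□□□□■□□□
□□□<■□□□□
□□□□□□□□□
□□□□□□□□□
7) □□□□□□□□□
□□□□□□□□□
□□□□■■□□□
□□□^□■□□□
□□□■■□□□□
□□□□□□□□□
□□□□□□□□□
8) □□□□□□□□□
□□□□□□□□□
□□□□■■□□□
□□□■>■□□□
□□□■■□□□□
□□□□□□□□□
□□□□□□□□□
9) □□□□□□□□□
□□□□□□□□□
□□□□■■□□□
□□□■■■□□□
□□□■v□□□□
□□□□□□□□□
□□□□□□□□□
10) □□□□□□□□□
□□□□□□□□□
□□□□■■□□□
□□□■■■□□□
□□□■□>□□□
□□□□□□□□□
□□□□□□□□□
11) □□□□□□□□□
□□□□□□□□□
□□□□■■□□□
□□□■■■□□□
□□□■□■□□□
□□□□□v□□□
□□□□□□□□□
12) □□□□□□□□□
□□□□□□□□□
□□□□■■□□□
□□□■■■□□□
□□□■□■□□□
□□□□<■□□□
□□□□□□□□□
13) □□□□□□□□□
□□□□□□□□□
□□□□■■□□□
□□□■■■□□□
□□□■^■□□□
□□□□■■□□□
□□□□□□□□□
14) □□□□□□□□□
□□□□□□□□□
□□□□■■□□□
□□□■■■□□□
□□□■■>□□□
□□□□■■□□□
□□□□□□□□□
15) □□□□□□□□□
□□□□□□□□□
□□□□■■□□□
□□□■■^□□□
□□□■■□□□□
□□□□■■□□□
□□□□□□□□□
16) □□□□□□□□□
□□□□□□□□□
□□□□■■□□□
□□□■<□□□□
□□□■■□□□□
□□□□■■□□□
□□□□□□□□□
17) □□□□□□□□□
□□□□□□□□□
□□□□■■□□□
□□□■□□□□□
□□□■v□□□□
□□□□■■□□□
□□□□□□□□□
18) □□□□□□□□□
□□□□□□□□□
□□□□■■□□□
□□□■□□□□□
□□□■□>□□□
□□□□■■□□□
□□□□□□□□□
19) □□□□□□□□□
□□□□□□□□□
□□□□■■□□□
□□□■□□□□□
□□□■□■□□□
□□□□■v□□□
□□□□□□□□□
20) □□□□□□□□□
□□□□□□□□□
□□□□■■□□□
□□□■□□□□□
□□□■□■□□□
□□□□■□>□□
□□□□□□□□□
21) □□□□□□□□□
□□□□□□□□□
□□□□■■□□□
□□□■□□□□□
□□□■□■□□□
□□□□■□■□□
□□□□□□v□□
22) □□□□□□□□□
□□□□□□□□□
□□□□■■□□□
□□□■□□□□□
□□□■□■□□□
□□□□■□■□□
□□□□□<■□□
23) □□□□□□□□□
□□□□□□□□□
□□□□■■□□□
□□□■□□□□□
□□□■□■□□□
□□□□■^■□□
□□□□□■■□□

1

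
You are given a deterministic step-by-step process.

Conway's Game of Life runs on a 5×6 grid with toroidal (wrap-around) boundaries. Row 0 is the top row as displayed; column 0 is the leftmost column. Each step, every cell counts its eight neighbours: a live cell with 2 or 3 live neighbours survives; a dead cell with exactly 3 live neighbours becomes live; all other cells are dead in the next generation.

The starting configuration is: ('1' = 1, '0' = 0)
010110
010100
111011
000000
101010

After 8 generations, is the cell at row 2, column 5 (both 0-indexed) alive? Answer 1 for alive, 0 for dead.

0) 010110
010100
111011
000000
101010
1) 110011
000000
111111
001010
011011
2) 011110
000000
111011
000000
001000
3) 011100
000000
110001
101101
011000
4) 010100
000000
011011
000111
000010
5) 000000
110110
101001
101000
001001
6) 111111
111110
001010
101100
010000
7) 000000
000000
100010
001100
000000
8) 000000
000000
000100
000100
000000

0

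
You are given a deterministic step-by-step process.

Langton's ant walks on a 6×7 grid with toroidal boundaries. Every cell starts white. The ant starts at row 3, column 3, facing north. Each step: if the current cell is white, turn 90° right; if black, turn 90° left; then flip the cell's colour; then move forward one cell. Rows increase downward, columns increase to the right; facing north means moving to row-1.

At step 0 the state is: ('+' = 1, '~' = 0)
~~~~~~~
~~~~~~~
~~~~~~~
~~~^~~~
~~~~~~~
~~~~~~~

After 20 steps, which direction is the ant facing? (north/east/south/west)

south

step 0: ~~~~~~~
~~~~~~~
~~~~~~~
~~~^~~~
~~~~~~~
~~~~~~~
step 1: ~~~~~~~
~~~~~~~
~~~~~~~
~~~+>~~
~~~~~~~
~~~~~~~
step 2: ~~~~~~~
~~~~~~~
~~~~~~~
~~~++~~
~~~~v~~
~~~~~~~
step 3: ~~~~~~~
~~~~~~~
~~~~~~~
~~~++~~
~~~<+~~
~~~~~~~
step 4: ~~~~~~~
~~~~~~~
~~~~~~~
~~~^+~~
~~~++~~
~~~~~~~
step 5: ~~~~~~~
~~~~~~~
~~~~~~~
~~<~+~~
~~~++~~
~~~~~~~
step 6: ~~~~~~~
~~~~~~~
~~^~~~~
~~+~+~~
~~~++~~
~~~~~~~
step 7: ~~~~~~~
~~~~~~~
~~+>~~~
~~+~+~~
~~~++~~
~~~~~~~
step 8: ~~~~~~~
~~~~~~~
~~++~~~
~~+v+~~
~~~++~~
~~~~~~~
step 9: ~~~~~~~
~~~~~~~
~~++~~~
~~<++~~
~~~++~~
~~~~~~~
step 10: ~~~~~~~
~~~~~~~
~~++~~~
~~~++~~
~~v++~~
~~~~~~~
step 11: ~~~~~~~
~~~~~~~
~~++~~~
~~~++~~
~<+++~~
~~~~~~~
step 12: ~~~~~~~
~~~~~~~
~~++~~~
~^~++~~
~++++~~
~~~~~~~
step 13: ~~~~~~~
~~~~~~~
~~++~~~
~+>++~~
~++++~~
~~~~~~~
step 14: ~~~~~~~
~~~~~~~
~~++~~~
~++++~~
~+v++~~
~~~~~~~
step 15: ~~~~~~~
~~~~~~~
~~++~~~
~++++~~
~+~>+~~
~~~~~~~
step 16: ~~~~~~~
~~~~~~~
~~++~~~
~++^+~~
~+~~+~~
~~~~~~~
step 17: ~~~~~~~
~~~~~~~
~~++~~~
~+<~+~~
~+~~+~~
~~~~~~~
step 18: ~~~~~~~
~~~~~~~
~~++~~~
~+~~+~~
~+v~+~~
~~~~~~~
step 19: ~~~~~~~
~~~~~~~
~~++~~~
~+~~+~~
~<+~+~~
~~~~~~~
step 20: ~~~~~~~
~~~~~~~
~~++~~~
~+~~+~~
~~+~+~~
~v~~~~~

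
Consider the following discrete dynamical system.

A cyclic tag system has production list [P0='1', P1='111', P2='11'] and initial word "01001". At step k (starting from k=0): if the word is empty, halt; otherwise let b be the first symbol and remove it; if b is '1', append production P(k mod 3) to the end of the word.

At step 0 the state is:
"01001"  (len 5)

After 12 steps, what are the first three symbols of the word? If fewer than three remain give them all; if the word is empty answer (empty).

0) "01001"  (len 5)
1) "1001"  (len 4)
2) "001111"  (len 6)
3) "01111"  (len 5)
4) "1111"  (len 4)
5) "111111"  (len 6)
6) "1111111"  (len 7)
7) "1111111"  (len 7)
8) "111111111"  (len 9)
9) "1111111111"  (len 10)
10) "1111111111"  (len 10)
11) "111111111111"  (len 12)
12) "1111111111111"  (len 13)

111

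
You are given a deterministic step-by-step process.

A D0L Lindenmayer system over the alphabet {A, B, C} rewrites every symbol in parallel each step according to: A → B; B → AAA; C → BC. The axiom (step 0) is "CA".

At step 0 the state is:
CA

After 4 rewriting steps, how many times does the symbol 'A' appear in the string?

21

t=0: CA
t=1: BCB
t=2: AAABCAAA
t=3: BBBAAABCBBB
t=4: AAAAAAAAABBBAAABCAAAAAAAAA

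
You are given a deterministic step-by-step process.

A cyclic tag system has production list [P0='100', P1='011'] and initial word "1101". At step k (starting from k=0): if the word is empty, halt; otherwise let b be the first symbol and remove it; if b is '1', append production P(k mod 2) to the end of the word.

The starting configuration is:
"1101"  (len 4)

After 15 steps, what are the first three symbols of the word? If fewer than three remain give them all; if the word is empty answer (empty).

010

step 0: "1101"  (len 4)
step 1: "101100"  (len 6)
step 2: "01100011"  (len 8)
step 3: "1100011"  (len 7)
step 4: "100011011"  (len 9)
step 5: "00011011100"  (len 11)
step 6: "0011011100"  (len 10)
step 7: "011011100"  (len 9)
step 8: "11011100"  (len 8)
step 9: "1011100100"  (len 10)
step 10: "011100100011"  (len 12)
step 11: "11100100011"  (len 11)
step 12: "1100100011011"  (len 13)
step 13: "100100011011100"  (len 15)
step 14: "00100011011100011"  (len 17)
step 15: "0100011011100011"  (len 16)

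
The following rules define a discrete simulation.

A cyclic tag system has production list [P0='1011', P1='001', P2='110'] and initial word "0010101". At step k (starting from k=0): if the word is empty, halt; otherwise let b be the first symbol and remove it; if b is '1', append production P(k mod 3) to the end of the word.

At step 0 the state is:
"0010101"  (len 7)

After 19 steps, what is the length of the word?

18

t=0: "0010101"  (len 7)
t=1: "010101"  (len 6)
t=2: "10101"  (len 5)
t=3: "0101110"  (len 7)
t=4: "101110"  (len 6)
t=5: "01110001"  (len 8)
t=6: "1110001"  (len 7)
t=7: "1100011011"  (len 10)
t=8: "100011011001"  (len 12)
t=9: "00011011001110"  (len 14)
t=10: "0011011001110"  (len 13)
t=11: "011011001110"  (len 12)
t=12: "11011001110"  (len 11)
t=13: "10110011101011"  (len 14)
t=14: "0110011101011001"  (len 16)
t=15: "110011101011001"  (len 15)
t=16: "100111010110011011"  (len 18)
t=17: "00111010110011011001"  (len 20)
t=18: "0111010110011011001"  (len 19)
t=19: "111010110011011001"  (len 18)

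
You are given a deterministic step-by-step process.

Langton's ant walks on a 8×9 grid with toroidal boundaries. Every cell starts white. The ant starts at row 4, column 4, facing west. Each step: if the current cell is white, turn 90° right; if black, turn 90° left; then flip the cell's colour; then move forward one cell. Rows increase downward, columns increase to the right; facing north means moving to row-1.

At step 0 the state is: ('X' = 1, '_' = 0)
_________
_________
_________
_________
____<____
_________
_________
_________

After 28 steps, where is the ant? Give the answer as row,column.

step 0: _________
_________
_________
_________
____<____
_________
_________
_________
step 1: _________
_________
_________
____^____
____X____
_________
_________
_________
step 2: _________
_________
_________
____X>___
____X____
_________
_________
_________
step 3: _________
_________
_________
____XX___
____Xv___
_________
_________
_________
step 4: _________
_________
_________
____XX___
____<X___
_________
_________
_________
step 5: _________
_________
_________
____XX___
_____X___
____v____
_________
_________
step 6: _________
_________
_________
____XX___
_____X___
___<X____
_________
_________
step 7: _________
_________
_________
____XX___
___^_X___
___XX____
_________
_________
step 8: _________
_________
_________
____XX___
___X>X___
___XX____
_________
_________
step 9: _________
_________
_________
____XX___
___XXX___
___Xv____
_________
_________
step 10: _________
_________
_________
____XX___
___XXX___
___X_>___
_________
_________
step 11: _________
_________
_________
____XX___
___XXX___
___X_X___
_____v___
_________
step 12: _________
_________
_________
____XX___
___XXX___
___X_X___
____<X___
_________
step 13: _________
_________
_________
____XX___
___XXX___
___X^X___
____XX___
_________
step 14: _________
_________
_________
____XX___
___XXX___
___XX>___
____XX___
_________
step 15: _________
_________
_________
____XX___
___XX^___
___XX____
____XX___
_________
step 16: _________
_________
_________
____XX___
___X<____
___XX____
____XX___
_________
step 17: _________
_________
_________
____XX___
___X_____
___Xv____
____XX___
_________
step 18: _________
_________
_________
____XX___
___X_____
___X_>___
____XX___
_________
step 19: _________
_________
_________
____XX___
___X_____
___X_X___
____Xv___
_________
step 20: _________
_________
_________
____XX___
___X_____
___X_X___
____X_>__
_________
step 21: _________
_________
_________
____XX___
___X_____
___X_X___
____X_X__
______v__
step 22: _________
_________
_________
____XX___
___X_____
___X_X___
____X_X__
_____<X__
step 23: _________
_________
_________
____XX___
___X_____
___X_X___
____X^X__
_____XX__
step 24: _________
_________
_________
____XX___
___X_____
___X_X___
____XX>__
_____XX__
step 25: _________
_________
_________
____XX___
___X_____
___X_X^__
____XX___
_____XX__
step 26: _________
_________
_________
____XX___
___X_____
___X_XX>_
____XX___
_____XX__
step 27: _________
_________
_________
____XX___
___X_____
___X_XXX_
____XX_v_
_____XX__
step 28: _________
_________
_________
____XX___
___X_____
___X_XXX_
____XX<X_
_____XX__

6,6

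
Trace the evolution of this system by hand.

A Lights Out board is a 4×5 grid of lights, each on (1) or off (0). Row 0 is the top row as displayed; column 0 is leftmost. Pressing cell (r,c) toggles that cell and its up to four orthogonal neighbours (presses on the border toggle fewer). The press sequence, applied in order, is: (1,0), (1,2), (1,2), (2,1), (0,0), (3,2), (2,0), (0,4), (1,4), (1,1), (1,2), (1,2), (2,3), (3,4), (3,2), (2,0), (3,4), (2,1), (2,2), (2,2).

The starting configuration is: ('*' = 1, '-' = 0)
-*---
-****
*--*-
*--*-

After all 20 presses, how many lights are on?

gen 0: -*---
-****
*--*-
*--*-
gen 1: **---
*-***
---*-
*--*-
gen 2: ***--
**--*
--**-
*--*-
gen 3: **---
*-***
---*-
*--*-
gen 4: **---
*****
****-
**-*-
gen 5: -----
-****
****-
**-*-
gen 6: -----
-****
**-*-
*-*--
gen 7: -----
*****
---*-
--*--
gen 8: ---**
****-
---*-
--*--
gen 9: ---*-
***-*
---**
--*--
gen 10: -*-*-
----*
-*-**
--*--
gen 11: -***-
-****
-****
--*--
gen 12: -*-*-
----*
-*-**
--*--
gen 13: -*-*-
---**
-**--
--**-
gen 14: -*-*-
---**
-**-*
--*-*
gen 15: -*-*-
---**
-*--*
-*-**
gen 16: -*-*-
*--**
*---*
**-**
gen 17: -*-*-
*--**
*----
**---
gen 18: -*-*-
**-**
-**--
*----
gen 19: -*-*-
*****
---*-
*-*--
gen 20: -*-*-
**-**
-**--
*----

9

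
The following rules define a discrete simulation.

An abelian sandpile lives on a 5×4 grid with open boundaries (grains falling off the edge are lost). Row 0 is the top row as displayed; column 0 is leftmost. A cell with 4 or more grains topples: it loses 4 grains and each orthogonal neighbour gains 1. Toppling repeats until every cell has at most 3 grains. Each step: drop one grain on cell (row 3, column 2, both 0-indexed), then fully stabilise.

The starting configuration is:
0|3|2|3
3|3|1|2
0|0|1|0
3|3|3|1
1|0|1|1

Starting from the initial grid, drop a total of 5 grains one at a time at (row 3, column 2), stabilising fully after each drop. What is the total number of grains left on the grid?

35

k=0  0|3|2|3
3|3|1|2
0|0|1|0
3|3|3|1
1|0|1|1
k=1  0|3|2|3
3|3|1|2
1|1|2|0
0|1|1|2
2|1|2|1
k=2  0|3|2|3
3|3|1|2
1|1|2|0
0|1|2|2
2|1|2|1
k=3  0|3|2|3
3|3|1|2
1|1|2|0
0|1|3|2
2|1|2|1
k=4  0|3|2|3
3|3|1|2
1|1|3|0
0|2|0|3
2|1|3|1
k=5  0|3|2|3
3|3|1|2
1|1|3|0
0|2|1|3
2|1|3|1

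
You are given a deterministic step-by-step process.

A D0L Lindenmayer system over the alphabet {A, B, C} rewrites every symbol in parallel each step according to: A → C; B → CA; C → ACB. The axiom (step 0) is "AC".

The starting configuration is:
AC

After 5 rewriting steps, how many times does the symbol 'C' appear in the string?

t=0: AC
t=1: CACB
t=2: ACBCACBCA
t=3: CACBCAACBCACBCAACBC
t=4: ACBCACBCAACBCCACBCAACBCACBCAACBCCACBCAACB
t=5: CACBCAACBCACBCAACBCCACBCAACBACBCACBCAACBCCACBCAACBCACBCAACBCCACBCAACBACBCACBCAACBCCACBCA

41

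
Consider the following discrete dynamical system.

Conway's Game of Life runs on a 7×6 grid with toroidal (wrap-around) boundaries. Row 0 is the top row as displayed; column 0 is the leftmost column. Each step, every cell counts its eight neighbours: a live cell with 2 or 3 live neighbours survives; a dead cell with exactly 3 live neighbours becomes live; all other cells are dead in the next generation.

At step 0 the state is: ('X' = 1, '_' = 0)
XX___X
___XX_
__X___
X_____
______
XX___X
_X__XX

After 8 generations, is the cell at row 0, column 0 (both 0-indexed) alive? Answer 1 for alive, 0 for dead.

step 0: XX___X
___XX_
__X___
X_____
______
XX___X
_X__XX
step 1: _XXX__
XXXXXX
___X__
______
_X___X
_X__XX
__X_X_
step 2: ______
X____X
XX_X_X
______
____XX
_XXXXX
X___XX
step 3: ____X_
_X__XX
_X__XX
______
X_X__X
_XX___
XXX___
step 4: __XXX_
___X__
____XX
_X__X_
X_X___
___X_X
X_XX__
step 5: _X__X_
__X__X
___XXX
XX_XX_
XXXXXX
X__XXX
_X___X
step 6: _XX_XX
X_X__X
_X____
______
______
______
_XXX__
step 7: ____XX
__XXXX
XX____
______
______
__X___
XX_XX_
step 8: _X____
_XXX__
XXXXXX
______
______
_XXX__
XXXXX_

0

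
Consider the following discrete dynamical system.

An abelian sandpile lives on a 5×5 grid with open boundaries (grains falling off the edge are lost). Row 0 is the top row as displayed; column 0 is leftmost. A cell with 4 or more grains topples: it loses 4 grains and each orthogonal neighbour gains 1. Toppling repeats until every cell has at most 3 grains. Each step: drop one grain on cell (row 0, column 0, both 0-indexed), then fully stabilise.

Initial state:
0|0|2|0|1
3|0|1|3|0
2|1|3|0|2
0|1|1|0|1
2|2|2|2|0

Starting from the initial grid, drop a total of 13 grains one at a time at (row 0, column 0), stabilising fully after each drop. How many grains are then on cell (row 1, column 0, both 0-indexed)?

2

t=0: 0|0|2|0|1
3|0|1|3|0
2|1|3|0|2
0|1|1|0|1
2|2|2|2|0
t=1: 1|0|2|0|1
3|0|1|3|0
2|1|3|0|2
0|1|1|0|1
2|2|2|2|0
t=2: 2|0|2|0|1
3|0|1|3|0
2|1|3|0|2
0|1|1|0|1
2|2|2|2|0
t=3: 3|0|2|0|1
3|0|1|3|0
2|1|3|0|2
0|1|1|0|1
2|2|2|2|0
t=4: 1|1|2|0|1
0|1|1|3|0
3|1|3|0|2
0|1|1|0|1
2|2|2|2|0
t=5: 2|1|2|0|1
0|1|1|3|0
3|1|3|0|2
0|1|1|0|1
2|2|2|2|0
t=6: 3|1|2|0|1
0|1|1|3|0
3|1|3|0|2
0|1|1|0|1
2|2|2|2|0
t=7: 0|2|2|0|1
1|1|1|3|0
3|1|3|0|2
0|1|1|0|1
2|2|2|2|0
t=8: 1|2|2|0|1
1|1|1|3|0
3|1|3|0|2
0|1|1|0|1
2|2|2|2|0
t=9: 2|2|2|0|1
1|1|1|3|0
3|1|3|0|2
0|1|1|0|1
2|2|2|2|0
t=10: 3|2|2|0|1
1|1|1|3|0
3|1|3|0|2
0|1|1|0|1
2|2|2|2|0
t=11: 0|3|2|0|1
2|1|1|3|0
3|1|3|0|2
0|1|1|0|1
2|2|2|2|0
t=12: 1|3|2|0|1
2|1|1|3|0
3|1|3|0|2
0|1|1|0|1
2|2|2|2|0
t=13: 2|3|2|0|1
2|1|1|3|0
3|1|3|0|2
0|1|1|0|1
2|2|2|2|0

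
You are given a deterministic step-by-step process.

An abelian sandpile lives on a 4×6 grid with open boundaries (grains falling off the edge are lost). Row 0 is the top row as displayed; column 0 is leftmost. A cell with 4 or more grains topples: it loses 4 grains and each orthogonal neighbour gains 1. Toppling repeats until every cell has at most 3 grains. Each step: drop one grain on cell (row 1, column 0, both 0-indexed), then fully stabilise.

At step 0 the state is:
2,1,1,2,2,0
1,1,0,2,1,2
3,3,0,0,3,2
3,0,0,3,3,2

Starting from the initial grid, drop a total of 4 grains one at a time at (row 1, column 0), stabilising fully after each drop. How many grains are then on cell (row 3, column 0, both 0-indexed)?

0

gen 0: 2,1,1,2,2,0
1,1,0,2,1,2
3,3,0,0,3,2
3,0,0,3,3,2
gen 1: 2,1,1,2,2,0
2,1,0,2,1,2
3,3,0,0,3,2
3,0,0,3,3,2
gen 2: 2,1,1,2,2,0
3,1,0,2,1,2
3,3,0,0,3,2
3,0,0,3,3,2
gen 3: 3,1,1,2,2,0
1,3,0,2,1,2
2,0,1,0,3,2
0,2,0,3,3,2
gen 4: 3,1,1,2,2,0
2,3,0,2,1,2
2,0,1,0,3,2
0,2,0,3,3,2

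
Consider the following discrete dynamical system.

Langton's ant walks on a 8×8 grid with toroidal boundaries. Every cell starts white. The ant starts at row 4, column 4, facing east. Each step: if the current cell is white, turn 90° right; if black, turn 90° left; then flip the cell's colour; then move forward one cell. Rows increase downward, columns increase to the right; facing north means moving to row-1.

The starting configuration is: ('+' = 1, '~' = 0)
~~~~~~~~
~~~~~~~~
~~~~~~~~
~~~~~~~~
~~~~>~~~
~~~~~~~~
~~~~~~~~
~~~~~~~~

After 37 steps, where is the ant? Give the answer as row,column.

3,0

step 0: ~~~~~~~~
~~~~~~~~
~~~~~~~~
~~~~~~~~
~~~~>~~~
~~~~~~~~
~~~~~~~~
~~~~~~~~
step 1: ~~~~~~~~
~~~~~~~~
~~~~~~~~
~~~~~~~~
~~~~+~~~
~~~~v~~~
~~~~~~~~
~~~~~~~~
step 2: ~~~~~~~~
~~~~~~~~
~~~~~~~~
~~~~~~~~
~~~~+~~~
~~~<+~~~
~~~~~~~~
~~~~~~~~
step 3: ~~~~~~~~
~~~~~~~~
~~~~~~~~
~~~~~~~~
~~~^+~~~
~~~++~~~
~~~~~~~~
~~~~~~~~
step 4: ~~~~~~~~
~~~~~~~~
~~~~~~~~
~~~~~~~~
~~~+>~~~
~~~++~~~
~~~~~~~~
~~~~~~~~
step 5: ~~~~~~~~
~~~~~~~~
~~~~~~~~
~~~~^~~~
~~~+~~~~
~~~++~~~
~~~~~~~~
~~~~~~~~
step 6: ~~~~~~~~
~~~~~~~~
~~~~~~~~
~~~~+>~~
~~~+~~~~
~~~++~~~
~~~~~~~~
~~~~~~~~
step 7: ~~~~~~~~
~~~~~~~~
~~~~~~~~
~~~~++~~
~~~+~v~~
~~~++~~~
~~~~~~~~
~~~~~~~~
step 8: ~~~~~~~~
~~~~~~~~
~~~~~~~~
~~~~++~~
~~~+<+~~
~~~++~~~
~~~~~~~~
~~~~~~~~
step 9: ~~~~~~~~
~~~~~~~~
~~~~~~~~
~~~~^+~~
~~~+++~~
~~~++~~~
~~~~~~~~
~~~~~~~~
step 10: ~~~~~~~~
~~~~~~~~
~~~~~~~~
~~~<~+~~
~~~+++~~
~~~++~~~
~~~~~~~~
~~~~~~~~
step 11: ~~~~~~~~
~~~~~~~~
~~~^~~~~
~~~+~+~~
~~~+++~~
~~~++~~~
~~~~~~~~
~~~~~~~~
step 12: ~~~~~~~~
~~~~~~~~
~~~+>~~~
~~~+~+~~
~~~+++~~
~~~++~~~
~~~~~~~~
~~~~~~~~
step 13: ~~~~~~~~
~~~~~~~~
~~~++~~~
~~~+v+~~
~~~+++~~
~~~++~~~
~~~~~~~~
~~~~~~~~
step 14: ~~~~~~~~
~~~~~~~~
~~~++~~~
~~~<++~~
~~~+++~~
~~~++~~~
~~~~~~~~
~~~~~~~~
step 15: ~~~~~~~~
~~~~~~~~
~~~++~~~
~~~~++~~
~~~v++~~
~~~++~~~
~~~~~~~~
~~~~~~~~
step 16: ~~~~~~~~
~~~~~~~~
~~~++~~~
~~~~++~~
~~~~>+~~
~~~++~~~
~~~~~~~~
~~~~~~~~
step 17: ~~~~~~~~
~~~~~~~~
~~~++~~~
~~~~^+~~
~~~~~+~~
~~~++~~~
~~~~~~~~
~~~~~~~~
step 18: ~~~~~~~~
~~~~~~~~
~~~++~~~
~~~<~+~~
~~~~~+~~
~~~++~~~
~~~~~~~~
~~~~~~~~
step 19: ~~~~~~~~
~~~~~~~~
~~~^+~~~
~~~+~+~~
~~~~~+~~
~~~++~~~
~~~~~~~~
~~~~~~~~
step 20: ~~~~~~~~
~~~~~~~~
~~<~+~~~
~~~+~+~~
~~~~~+~~
~~~++~~~
~~~~~~~~
~~~~~~~~
step 21: ~~~~~~~~
~~^~~~~~
~~+~+~~~
~~~+~+~~
~~~~~+~~
~~~++~~~
~~~~~~~~
~~~~~~~~
step 22: ~~~~~~~~
~~+>~~~~
~~+~+~~~
~~~+~+~~
~~~~~+~~
~~~++~~~
~~~~~~~~
~~~~~~~~
step 23: ~~~~~~~~
~~++~~~~
~~+v+~~~
~~~+~+~~
~~~~~+~~
~~~++~~~
~~~~~~~~
~~~~~~~~
step 24: ~~~~~~~~
~~++~~~~
~~<++~~~
~~~+~+~~
~~~~~+~~
~~~++~~~
~~~~~~~~
~~~~~~~~
step 25: ~~~~~~~~
~~++~~~~
~~~++~~~
~~v+~+~~
~~~~~+~~
~~~++~~~
~~~~~~~~
~~~~~~~~
step 26: ~~~~~~~~
~~++~~~~
~~~++~~~
~<++~+~~
~~~~~+~~
~~~++~~~
~~~~~~~~
~~~~~~~~
step 27: ~~~~~~~~
~~++~~~~
~^~++~~~
~+++~+~~
~~~~~+~~
~~~++~~~
~~~~~~~~
~~~~~~~~
step 28: ~~~~~~~~
~~++~~~~
~+>++~~~
~+++~+~~
~~~~~+~~
~~~++~~~
~~~~~~~~
~~~~~~~~
step 29: ~~~~~~~~
~~++~~~~
~++++~~~
~+v+~+~~
~~~~~+~~
~~~++~~~
~~~~~~~~
~~~~~~~~
step 30: ~~~~~~~~
~~++~~~~
~++++~~~
~+~>~+~~
~~~~~+~~
~~~++~~~
~~~~~~~~
~~~~~~~~
step 31: ~~~~~~~~
~~++~~~~
~++^+~~~
~+~~~+~~
~~~~~+~~
~~~++~~~
~~~~~~~~
~~~~~~~~
step 32: ~~~~~~~~
~~++~~~~
~+<~+~~~
~+~~~+~~
~~~~~+~~
~~~++~~~
~~~~~~~~
~~~~~~~~
step 33: ~~~~~~~~
~~++~~~~
~+~~+~~~
~+v~~+~~
~~~~~+~~
~~~++~~~
~~~~~~~~
~~~~~~~~
step 34: ~~~~~~~~
~~++~~~~
~+~~+~~~
~<+~~+~~
~~~~~+~~
~~~++~~~
~~~~~~~~
~~~~~~~~
step 35: ~~~~~~~~
~~++~~~~
~+~~+~~~
~~+~~+~~
~v~~~+~~
~~~++~~~
~~~~~~~~
~~~~~~~~
step 36: ~~~~~~~~
~~++~~~~
~+~~+~~~
~~+~~+~~
<+~~~+~~
~~~++~~~
~~~~~~~~
~~~~~~~~
step 37: ~~~~~~~~
~~++~~~~
~+~~+~~~
^~+~~+~~
++~~~+~~
~~~++~~~
~~~~~~~~
~~~~~~~~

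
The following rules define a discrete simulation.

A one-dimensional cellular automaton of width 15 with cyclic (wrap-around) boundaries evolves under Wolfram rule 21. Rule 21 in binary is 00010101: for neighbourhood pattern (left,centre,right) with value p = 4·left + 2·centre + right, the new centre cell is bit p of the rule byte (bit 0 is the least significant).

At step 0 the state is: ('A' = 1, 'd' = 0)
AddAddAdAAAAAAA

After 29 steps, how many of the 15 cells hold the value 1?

t=0: AddAddAdAAAAAAA
t=1: dAdAAdAdddddddd
t=2: dAddddAAAAAAAAA
t=3: dAAAAdddddddddd
t=4: dddddAAAAAAAAAA
t=5: AAAAddddddddddd
t=6: ddddAAAAAAAAAAd
t=7: AAAdddddddddddA
t=8: dddAAAAAAAAAAdd
t=9: AAdddddddddddAA
t=10: ddAAAAAAAAAAddd
t=11: AdddddddddddAAA
t=12: dAAAAAAAAAAdddd
t=13: dddddddddddAAAA
t=14: AAAAAAAAAAddddd
t=15: ddddddddddAAAAd
t=16: AAAAAAAAAdddddA
t=17: dddddddddAAAAdd
t=18: AAAAAAAAdddddAA
t=19: ddddddddAAAAddd
t=20: AAAAAAAdddddAAA
t=21: dddddddAAAAdddd
t=22: AAAAAAdddddAAAA
t=23: ddddddAAAAddddd
t=24: AAAAAdddddAAAAA
t=25: dddddAAAAdddddd
t=26: AAAAdddddAAAAAA
t=27: ddddAAAAddddddd
t=28: AAAdddddAAAAAAA
t=29: dddAAAAdddddddd

4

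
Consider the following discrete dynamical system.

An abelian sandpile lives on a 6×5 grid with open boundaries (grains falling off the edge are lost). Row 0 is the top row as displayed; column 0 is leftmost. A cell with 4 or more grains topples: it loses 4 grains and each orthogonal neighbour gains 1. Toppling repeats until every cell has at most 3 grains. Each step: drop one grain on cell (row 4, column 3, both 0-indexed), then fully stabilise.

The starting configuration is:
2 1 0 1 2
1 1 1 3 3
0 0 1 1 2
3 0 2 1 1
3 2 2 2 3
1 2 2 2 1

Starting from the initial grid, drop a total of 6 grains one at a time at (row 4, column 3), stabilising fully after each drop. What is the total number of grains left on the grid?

[0] 2 1 0 1 2
1 1 1 3 3
0 0 1 1 2
3 0 2 1 1
3 2 2 2 3
1 2 2 2 1
[1] 2 1 0 1 2
1 1 1 3 3
0 0 1 1 2
3 0 2 1 1
3 2 2 3 3
1 2 2 2 1
[2] 2 1 0 1 2
1 1 1 3 3
0 0 1 1 2
3 0 2 2 2
3 2 3 1 0
1 2 2 3 2
[3] 2 1 0 1 2
1 1 1 3 3
0 0 1 1 2
3 0 2 2 2
3 2 3 2 0
1 2 2 3 2
[4] 2 1 0 1 2
1 1 1 3 3
0 0 1 1 2
3 0 2 2 2
3 2 3 3 0
1 2 2 3 2
[5] 2 1 0 1 2
1 1 1 3 3
0 0 1 1 2
3 0 3 3 2
3 3 1 2 1
1 3 0 1 3
[6] 2 1 0 1 2
1 1 1 3 3
0 0 1 1 2
3 0 3 3 2
3 3 1 3 1
1 3 0 1 3

49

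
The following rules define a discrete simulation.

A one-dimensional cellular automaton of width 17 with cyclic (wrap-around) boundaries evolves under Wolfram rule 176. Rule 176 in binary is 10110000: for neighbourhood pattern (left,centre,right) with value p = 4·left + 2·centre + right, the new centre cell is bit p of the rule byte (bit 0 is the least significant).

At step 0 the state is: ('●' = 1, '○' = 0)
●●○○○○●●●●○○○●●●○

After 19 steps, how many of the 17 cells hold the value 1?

k=0  ●●○○○○●●●●○○○●●●○
k=1  ○○●○○○○●●○●○○○●○●
k=2  ●○○●○○○○○●○●○○○●○
k=3  ○●○○●○○○○○●○●○○○●
k=4  ●○●○○●○○○○○●○●○○○
k=5  ○●○●○○●○○○○○●○●○○
k=6  ○○●○●○○●○○○○○●○●○
k=7  ○○○●○●○○●○○○○○●○●
k=8  ●○○○●○●○○●○○○○○●○
k=9  ○●○○○●○●○○●○○○○○●
k=10  ●○●○○○●○●○○●○○○○○
k=11  ○●○●○○○●○●○○●○○○○
k=12  ○○●○●○○○●○●○○●○○○
k=13  ○○○●○●○○○●○●○○●○○
k=14  ○○○○●○●○○○●○●○○●○
k=15  ○○○○○●○●○○○●○●○○●
k=16  ●○○○○○●○●○○○●○●○○
k=17  ○●○○○○○●○●○○○●○●○
k=18  ○○●○○○○○●○●○○○●○●
k=19  ●○○●○○○○○●○●○○○●○

5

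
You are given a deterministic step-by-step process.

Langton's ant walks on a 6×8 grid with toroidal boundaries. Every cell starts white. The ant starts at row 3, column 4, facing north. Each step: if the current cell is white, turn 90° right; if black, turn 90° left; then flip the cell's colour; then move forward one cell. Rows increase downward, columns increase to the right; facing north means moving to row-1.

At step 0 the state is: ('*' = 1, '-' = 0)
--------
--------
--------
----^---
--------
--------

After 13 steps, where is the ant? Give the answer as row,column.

3,3

gen 0: --------
--------
--------
----^---
--------
--------
gen 1: --------
--------
--------
----*>--
--------
--------
gen 2: --------
--------
--------
----**--
-----v--
--------
gen 3: --------
--------
--------
----**--
----<*--
--------
gen 4: --------
--------
--------
----^*--
----**--
--------
gen 5: --------
--------
--------
---<-*--
----**--
--------
gen 6: --------
--------
---^----
---*-*--
----**--
--------
gen 7: --------
--------
---*>---
---*-*--
----**--
--------
gen 8: --------
--------
---**---
---*v*--
----**--
--------
gen 9: --------
--------
---**---
---<**--
----**--
--------
gen 10: --------
--------
---**---
----**--
---v**--
--------
gen 11: --------
--------
---**---
----**--
--<***--
--------
gen 12: --------
--------
---**---
--^-**--
--****--
--------
gen 13: --------
--------
---**---
--*>**--
--****--
--------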